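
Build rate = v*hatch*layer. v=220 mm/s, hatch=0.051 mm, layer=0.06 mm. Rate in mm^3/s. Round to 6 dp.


Rate = 220 * 0.051 * 0.06 = 0.6732 mm^3/s


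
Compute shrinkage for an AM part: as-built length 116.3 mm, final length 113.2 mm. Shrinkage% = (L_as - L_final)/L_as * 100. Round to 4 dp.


Shrinkage = ((116.3-113.2)/116.3)*100 = 2.6655 %


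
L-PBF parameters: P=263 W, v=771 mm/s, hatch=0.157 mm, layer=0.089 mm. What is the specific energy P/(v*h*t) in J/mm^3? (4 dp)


Build rate = 771 * 0.157 * 0.089 = 10.773183 mm^3/s
SE = 263 / 10.773183 = 24.4125 J/mm^3


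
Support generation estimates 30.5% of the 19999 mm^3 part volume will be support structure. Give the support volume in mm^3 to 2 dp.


V_support = 19999 * 0.305 = 6099.7 mm^3


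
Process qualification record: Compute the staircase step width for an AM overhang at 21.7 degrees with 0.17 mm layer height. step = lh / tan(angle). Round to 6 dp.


step = 0.17 / tan(21.7) = 0.427191 mm


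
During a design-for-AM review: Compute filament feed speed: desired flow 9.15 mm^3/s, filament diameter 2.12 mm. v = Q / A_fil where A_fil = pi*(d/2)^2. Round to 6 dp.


A = pi*(2.12/2)^2 = 3.529894
v = 9.15 / 3.529894 = 2.592146 mm/s


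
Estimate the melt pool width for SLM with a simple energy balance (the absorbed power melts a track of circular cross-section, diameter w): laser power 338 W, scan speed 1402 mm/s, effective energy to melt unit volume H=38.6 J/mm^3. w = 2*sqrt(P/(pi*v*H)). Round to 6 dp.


w = 2*sqrt(338/(pi*1402*38.6)) = 0.089176 mm


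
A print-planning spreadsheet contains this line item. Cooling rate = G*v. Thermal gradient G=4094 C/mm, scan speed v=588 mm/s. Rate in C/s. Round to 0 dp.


CR = 4094 * 588 = 2407272 C/s


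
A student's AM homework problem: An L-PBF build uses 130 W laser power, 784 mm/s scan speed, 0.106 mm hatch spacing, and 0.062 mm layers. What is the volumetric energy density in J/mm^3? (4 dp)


E = 130 / (784*0.106*0.062) = 25.2307 J/mm^3


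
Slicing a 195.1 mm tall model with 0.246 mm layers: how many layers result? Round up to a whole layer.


Layers = ceil(195.1/0.246) = 794


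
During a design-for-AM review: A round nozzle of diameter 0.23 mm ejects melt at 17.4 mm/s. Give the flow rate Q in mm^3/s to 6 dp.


A = pi*(0.23/2)^2 = 0.04154756 mm^2
Q = 0.04154756 * 17.4 = 0.722928 mm^3/s


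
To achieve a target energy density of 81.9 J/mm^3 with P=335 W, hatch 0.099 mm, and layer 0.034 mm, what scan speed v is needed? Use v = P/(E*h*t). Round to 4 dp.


v = 335 / (81.9*0.099*0.034) = 1215.1973 mm/s


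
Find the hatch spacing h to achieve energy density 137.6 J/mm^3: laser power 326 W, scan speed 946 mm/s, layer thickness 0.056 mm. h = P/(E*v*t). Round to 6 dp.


h = 326 / (137.6*946*0.056) = 0.044722 mm


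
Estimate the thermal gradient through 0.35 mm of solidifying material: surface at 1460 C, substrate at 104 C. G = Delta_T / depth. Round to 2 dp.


G = (1460-104)/0.35 = 3874.29 C/mm


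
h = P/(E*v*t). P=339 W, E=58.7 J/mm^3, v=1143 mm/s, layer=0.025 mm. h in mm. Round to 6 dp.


h = 339 / (58.7*1143*0.025) = 0.202104 mm


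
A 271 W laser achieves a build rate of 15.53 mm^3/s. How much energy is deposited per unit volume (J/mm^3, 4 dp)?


SE = 271 / 15.53 = 17.4501 J/mm^3


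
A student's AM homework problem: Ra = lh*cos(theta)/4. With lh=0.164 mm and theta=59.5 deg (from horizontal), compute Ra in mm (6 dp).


Ra = 0.164 * cos(59.5) / 4 = 0.020809 mm


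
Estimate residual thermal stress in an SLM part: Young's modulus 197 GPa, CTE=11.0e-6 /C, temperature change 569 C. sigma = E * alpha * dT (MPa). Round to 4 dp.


sigma = 197*1000 * 11.0e-6 * 569 = 1233.023 MPa


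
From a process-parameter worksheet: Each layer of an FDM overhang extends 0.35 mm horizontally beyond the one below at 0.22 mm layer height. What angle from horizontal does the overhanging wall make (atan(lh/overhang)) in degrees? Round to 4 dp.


angle = atan(0.22/0.35) = 32.1523 degrees


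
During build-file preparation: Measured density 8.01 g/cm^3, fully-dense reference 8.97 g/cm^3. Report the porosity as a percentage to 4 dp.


Porosity = (1-8.01/8.97)*100 = 10.7023 %


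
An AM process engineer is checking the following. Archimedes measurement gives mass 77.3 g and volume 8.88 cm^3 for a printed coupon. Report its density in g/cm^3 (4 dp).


rho = 77.3 / 8.88 = 8.705 g/cm^3


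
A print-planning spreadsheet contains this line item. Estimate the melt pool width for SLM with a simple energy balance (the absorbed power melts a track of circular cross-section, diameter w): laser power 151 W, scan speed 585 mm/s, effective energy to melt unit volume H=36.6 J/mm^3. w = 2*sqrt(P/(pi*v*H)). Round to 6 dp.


w = 2*sqrt(151/(pi*585*36.6)) = 0.09476 mm


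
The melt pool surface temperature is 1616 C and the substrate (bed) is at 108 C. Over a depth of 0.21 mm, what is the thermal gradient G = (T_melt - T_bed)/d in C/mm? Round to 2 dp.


G = (1616-108)/0.21 = 7180.95 C/mm


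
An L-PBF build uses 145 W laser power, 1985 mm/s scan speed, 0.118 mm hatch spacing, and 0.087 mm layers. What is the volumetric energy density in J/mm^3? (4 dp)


E = 145 / (1985*0.118*0.087) = 7.1155 J/mm^3


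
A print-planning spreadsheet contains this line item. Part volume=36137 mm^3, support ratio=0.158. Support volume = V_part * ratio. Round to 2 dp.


V_support = 36137 * 0.158 = 5709.65 mm^3


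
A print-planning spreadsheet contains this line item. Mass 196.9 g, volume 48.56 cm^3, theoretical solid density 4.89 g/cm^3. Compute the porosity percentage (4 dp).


rho_part = 196.9 / 48.56 = 4.05477759 g/cm^3
Porosity = (1 - 4.05477759/4.89)*100 = 17.0802 %


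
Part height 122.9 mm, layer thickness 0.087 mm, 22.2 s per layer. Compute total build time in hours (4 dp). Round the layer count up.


Layers = ceil(122.9/0.087) = 1413
t = 1413 * 22.2 / 3600 = 8.7135 hrs


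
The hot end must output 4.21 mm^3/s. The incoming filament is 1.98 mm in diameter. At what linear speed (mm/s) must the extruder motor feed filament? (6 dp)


A = pi*(1.98/2)^2 = 3.079075
v = 4.21 / 3.079075 = 1.367294 mm/s


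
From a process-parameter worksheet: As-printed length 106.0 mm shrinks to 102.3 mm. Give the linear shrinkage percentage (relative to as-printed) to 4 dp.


Shrinkage = ((106.0-102.3)/106.0)*100 = 3.4906 %


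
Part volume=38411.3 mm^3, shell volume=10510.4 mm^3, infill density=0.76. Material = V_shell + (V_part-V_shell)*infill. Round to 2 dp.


V_infill = (38411.3 - 10510.4) * 0.76 = 21204.68
V_total = 10510.4 + 21204.68 = 31715.08 mm^3


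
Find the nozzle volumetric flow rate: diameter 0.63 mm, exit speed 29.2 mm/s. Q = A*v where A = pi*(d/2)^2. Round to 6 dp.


A = pi*(0.63/2)^2 = 0.31172453 mm^2
Q = 0.31172453 * 29.2 = 9.102356 mm^3/s


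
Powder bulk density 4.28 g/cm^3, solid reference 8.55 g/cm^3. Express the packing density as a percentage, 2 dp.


Packing = (4.28/8.55)*100 = 50.06 %


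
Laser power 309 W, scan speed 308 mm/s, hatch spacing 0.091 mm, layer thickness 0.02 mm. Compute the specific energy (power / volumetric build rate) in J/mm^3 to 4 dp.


Build rate = 308 * 0.091 * 0.02 = 0.56056 mm^3/s
SE = 309 / 0.56056 = 551.2345 J/mm^3


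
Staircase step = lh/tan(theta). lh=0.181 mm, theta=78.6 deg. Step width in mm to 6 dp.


step = 0.181 / tan(78.6) = 0.036496 mm


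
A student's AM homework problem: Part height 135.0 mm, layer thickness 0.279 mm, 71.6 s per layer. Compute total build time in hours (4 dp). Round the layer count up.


Layers = ceil(135.0/0.279) = 484
t = 484 * 71.6 / 3600 = 9.6262 hrs


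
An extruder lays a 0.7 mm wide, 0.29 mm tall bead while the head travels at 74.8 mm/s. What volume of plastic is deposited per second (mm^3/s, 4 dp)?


Rate = 0.7 * 0.29 * 74.8 = 15.1844 mm^3/s


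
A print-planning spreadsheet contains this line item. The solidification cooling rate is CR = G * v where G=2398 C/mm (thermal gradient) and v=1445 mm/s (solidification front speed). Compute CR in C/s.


CR = 2398 * 1445 = 3465110 C/s


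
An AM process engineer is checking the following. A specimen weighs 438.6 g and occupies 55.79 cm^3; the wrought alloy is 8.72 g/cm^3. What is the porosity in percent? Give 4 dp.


rho_part = 438.6 / 55.79 = 7.86162395 g/cm^3
Porosity = (1 - 7.86162395/8.72)*100 = 9.8438 %


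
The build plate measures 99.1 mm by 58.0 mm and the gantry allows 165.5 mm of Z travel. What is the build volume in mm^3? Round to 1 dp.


V = 99.1 * 58.0 * 165.5 = 951260.9 mm^3


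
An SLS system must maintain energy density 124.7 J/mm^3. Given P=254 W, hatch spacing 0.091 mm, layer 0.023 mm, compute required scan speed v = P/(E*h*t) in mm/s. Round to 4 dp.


v = 254 / (124.7*0.091*0.023) = 973.1909 mm/s


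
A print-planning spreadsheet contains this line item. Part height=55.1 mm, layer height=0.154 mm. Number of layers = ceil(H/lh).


Layers = ceil(55.1/0.154) = 358


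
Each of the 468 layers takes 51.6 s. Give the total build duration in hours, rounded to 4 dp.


t = 468 * 51.6 / 3600 = 6.708 hrs


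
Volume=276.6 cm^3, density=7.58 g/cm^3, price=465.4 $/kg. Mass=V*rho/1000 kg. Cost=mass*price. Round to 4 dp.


Mass = 276.6*7.58/1000 = 2.096628 kg
Cost = 2.096628 * 465.4 = 975.7707 $


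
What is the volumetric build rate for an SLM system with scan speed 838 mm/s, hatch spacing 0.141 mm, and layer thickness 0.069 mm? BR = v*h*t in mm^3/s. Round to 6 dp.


Rate = 838 * 0.141 * 0.069 = 8.152902 mm^3/s


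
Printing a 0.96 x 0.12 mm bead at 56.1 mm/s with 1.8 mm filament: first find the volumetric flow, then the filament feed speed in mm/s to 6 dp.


Q = 0.96 * 0.12 * 56.1 = 6.46272 mm^3/s
A_fil = pi*(1.8/2)^2 = 2.54469005 mm^2
v_feed = 6.46272 / 2.54469005 = 2.539688 mm/s


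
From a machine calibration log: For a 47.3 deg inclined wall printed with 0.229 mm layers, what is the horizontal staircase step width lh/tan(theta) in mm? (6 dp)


step = 0.229 / tan(47.3) = 0.211315 mm


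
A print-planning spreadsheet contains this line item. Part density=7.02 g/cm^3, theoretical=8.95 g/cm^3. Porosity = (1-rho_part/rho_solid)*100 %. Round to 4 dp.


Porosity = (1-7.02/8.95)*100 = 21.5642 %


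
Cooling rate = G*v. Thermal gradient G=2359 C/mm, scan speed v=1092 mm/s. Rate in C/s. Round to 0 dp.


CR = 2359 * 1092 = 2576028 C/s


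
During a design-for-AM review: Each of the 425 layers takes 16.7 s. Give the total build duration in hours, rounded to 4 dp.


t = 425 * 16.7 / 3600 = 1.9715 hrs


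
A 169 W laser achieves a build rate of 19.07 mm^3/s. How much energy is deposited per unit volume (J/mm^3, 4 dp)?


SE = 169 / 19.07 = 8.8621 J/mm^3


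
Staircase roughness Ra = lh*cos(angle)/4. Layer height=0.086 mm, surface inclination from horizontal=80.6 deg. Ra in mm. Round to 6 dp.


Ra = 0.086 * cos(80.6) / 4 = 0.003512 mm


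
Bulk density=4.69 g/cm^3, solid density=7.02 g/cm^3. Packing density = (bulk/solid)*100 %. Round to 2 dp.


Packing = (4.69/7.02)*100 = 66.81 %


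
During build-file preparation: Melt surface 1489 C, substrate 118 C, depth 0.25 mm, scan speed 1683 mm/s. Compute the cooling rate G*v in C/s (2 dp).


G = (1489-118)/0.25 = 5484.0 C/mm
CR = 5484.0 * 1683 = 9229572.0 C/s


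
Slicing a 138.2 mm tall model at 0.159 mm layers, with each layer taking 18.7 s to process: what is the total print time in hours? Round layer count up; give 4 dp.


Layers = ceil(138.2/0.159) = 870
t = 870 * 18.7 / 3600 = 4.5192 hrs


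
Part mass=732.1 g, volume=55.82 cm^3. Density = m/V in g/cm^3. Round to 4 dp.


rho = 732.1 / 55.82 = 13.1154 g/cm^3


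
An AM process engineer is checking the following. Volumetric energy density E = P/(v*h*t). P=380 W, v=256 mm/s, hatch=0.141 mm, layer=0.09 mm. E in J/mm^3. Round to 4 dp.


E = 380 / (256*0.141*0.09) = 116.972 J/mm^3


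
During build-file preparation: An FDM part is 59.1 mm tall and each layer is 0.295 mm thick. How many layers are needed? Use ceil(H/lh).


Layers = ceil(59.1/0.295) = 201


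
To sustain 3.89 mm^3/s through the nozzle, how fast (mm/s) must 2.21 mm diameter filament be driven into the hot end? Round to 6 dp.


A = pi*(2.21/2)^2 = 3.835963
v = 3.89 / 3.835963 = 1.014087 mm/s


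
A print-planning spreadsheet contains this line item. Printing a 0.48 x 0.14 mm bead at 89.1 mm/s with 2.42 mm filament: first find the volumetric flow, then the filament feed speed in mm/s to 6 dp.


Q = 0.48 * 0.14 * 89.1 = 5.98752 mm^3/s
A_fil = pi*(2.42/2)^2 = 4.5996058 mm^2
v_feed = 5.98752 / 4.5996058 = 1.301746 mm/s


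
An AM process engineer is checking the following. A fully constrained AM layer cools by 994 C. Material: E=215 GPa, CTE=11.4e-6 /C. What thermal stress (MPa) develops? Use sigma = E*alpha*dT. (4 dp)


sigma = 215*1000 * 11.4e-6 * 994 = 2436.294 MPa


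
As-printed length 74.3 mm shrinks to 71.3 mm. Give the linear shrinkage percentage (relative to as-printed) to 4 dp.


Shrinkage = ((74.3-71.3)/74.3)*100 = 4.0377 %


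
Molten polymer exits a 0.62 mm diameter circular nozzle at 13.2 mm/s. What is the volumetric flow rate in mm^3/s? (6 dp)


A = pi*(0.62/2)^2 = 0.30190705 mm^2
Q = 0.30190705 * 13.2 = 3.985173 mm^3/s


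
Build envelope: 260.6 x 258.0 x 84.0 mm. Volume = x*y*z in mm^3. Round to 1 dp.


V = 260.6 * 258.0 * 84.0 = 5647723.2 mm^3


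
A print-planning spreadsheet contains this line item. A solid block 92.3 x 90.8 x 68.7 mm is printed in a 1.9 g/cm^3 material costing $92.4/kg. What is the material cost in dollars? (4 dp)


V = 92.3 * 90.8 * 68.7 = 575763.708 mm^3 = 575.763708 cm^3
Mass = 575.763708 * 1.9 / 1000 = 1.09395105 kg
Cost = 1.09395105 * 92.4 = 101.0811 $


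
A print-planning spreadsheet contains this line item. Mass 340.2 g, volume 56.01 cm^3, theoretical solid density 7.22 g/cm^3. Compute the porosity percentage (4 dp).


rho_part = 340.2 / 56.01 = 6.07391537 g/cm^3
Porosity = (1 - 6.07391537/7.22)*100 = 15.8737 %


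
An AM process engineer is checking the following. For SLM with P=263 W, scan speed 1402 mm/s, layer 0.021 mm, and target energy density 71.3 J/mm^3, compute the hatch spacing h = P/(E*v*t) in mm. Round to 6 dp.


h = 263 / (71.3*1402*0.021) = 0.125285 mm


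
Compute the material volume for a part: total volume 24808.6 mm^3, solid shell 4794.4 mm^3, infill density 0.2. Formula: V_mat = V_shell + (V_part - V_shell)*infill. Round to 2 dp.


V_infill = (24808.6 - 4794.4) * 0.2 = 4002.84
V_total = 4794.4 + 4002.84 = 8797.24 mm^3


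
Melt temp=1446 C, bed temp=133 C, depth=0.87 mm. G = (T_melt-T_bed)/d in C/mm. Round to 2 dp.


G = (1446-133)/0.87 = 1509.2 C/mm


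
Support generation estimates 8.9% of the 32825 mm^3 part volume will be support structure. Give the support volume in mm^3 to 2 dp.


V_support = 32825 * 0.089 = 2921.43 mm^3


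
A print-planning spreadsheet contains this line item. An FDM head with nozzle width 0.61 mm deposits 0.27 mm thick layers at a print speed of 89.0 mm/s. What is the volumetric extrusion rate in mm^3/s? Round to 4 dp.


Rate = 0.61 * 0.27 * 89.0 = 14.6583 mm^3/s


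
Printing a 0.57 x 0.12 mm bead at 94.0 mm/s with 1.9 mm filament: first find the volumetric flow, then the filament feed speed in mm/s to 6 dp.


Q = 0.57 * 0.12 * 94.0 = 6.4296 mm^3/s
A_fil = pi*(1.9/2)^2 = 2.83528737 mm^2
v_feed = 6.4296 / 2.83528737 = 2.267707 mm/s


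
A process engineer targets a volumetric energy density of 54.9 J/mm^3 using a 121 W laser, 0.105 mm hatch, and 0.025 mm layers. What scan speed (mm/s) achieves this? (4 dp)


v = 121 / (54.9*0.105*0.025) = 839.6218 mm/s


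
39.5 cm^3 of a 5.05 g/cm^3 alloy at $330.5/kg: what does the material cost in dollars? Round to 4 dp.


Mass = 39.5*5.05/1000 = 0.199475 kg
Cost = 0.199475 * 330.5 = 65.9265 $


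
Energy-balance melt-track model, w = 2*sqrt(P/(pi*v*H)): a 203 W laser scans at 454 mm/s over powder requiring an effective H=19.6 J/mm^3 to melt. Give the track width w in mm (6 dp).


w = 2*sqrt(203/(pi*454*19.6)) = 0.17043 mm


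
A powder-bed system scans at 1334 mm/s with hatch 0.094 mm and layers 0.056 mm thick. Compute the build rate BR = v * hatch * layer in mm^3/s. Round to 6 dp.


Rate = 1334 * 0.094 * 0.056 = 7.022176 mm^3/s


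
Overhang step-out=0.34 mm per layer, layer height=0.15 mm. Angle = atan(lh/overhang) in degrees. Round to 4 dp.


angle = atan(0.15/0.34) = 23.8059 degrees


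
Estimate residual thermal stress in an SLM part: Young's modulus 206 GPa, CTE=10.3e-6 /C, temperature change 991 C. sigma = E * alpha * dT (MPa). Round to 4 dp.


sigma = 206*1000 * 10.3e-6 * 991 = 2102.7038 MPa


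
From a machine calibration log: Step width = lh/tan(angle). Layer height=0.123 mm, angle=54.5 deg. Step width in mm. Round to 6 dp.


step = 0.123 / tan(54.5) = 0.087735 mm


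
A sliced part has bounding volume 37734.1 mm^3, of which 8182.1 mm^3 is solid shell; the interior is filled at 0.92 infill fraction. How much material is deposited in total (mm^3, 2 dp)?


V_infill = (37734.1 - 8182.1) * 0.92 = 27187.84
V_total = 8182.1 + 27187.84 = 35369.94 mm^3


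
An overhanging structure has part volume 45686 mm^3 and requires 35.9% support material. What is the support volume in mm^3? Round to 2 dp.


V_support = 45686 * 0.359 = 16401.27 mm^3


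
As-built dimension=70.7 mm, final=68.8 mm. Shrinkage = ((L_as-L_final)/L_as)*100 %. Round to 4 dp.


Shrinkage = ((70.7-68.8)/70.7)*100 = 2.6874 %


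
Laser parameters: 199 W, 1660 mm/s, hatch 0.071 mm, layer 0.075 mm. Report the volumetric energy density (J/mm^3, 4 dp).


E = 199 / (1660*0.071*0.075) = 22.5126 J/mm^3


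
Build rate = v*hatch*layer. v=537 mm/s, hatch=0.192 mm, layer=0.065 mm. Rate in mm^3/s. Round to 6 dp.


Rate = 537 * 0.192 * 0.065 = 6.70176 mm^3/s


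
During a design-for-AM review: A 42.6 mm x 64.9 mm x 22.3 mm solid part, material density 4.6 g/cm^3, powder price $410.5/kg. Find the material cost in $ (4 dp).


V = 42.6 * 64.9 * 22.3 = 61653.702 mm^3 = 61.653702 cm^3
Mass = 61.653702 * 4.6 / 1000 = 0.28360703 kg
Cost = 0.28360703 * 410.5 = 116.4207 $


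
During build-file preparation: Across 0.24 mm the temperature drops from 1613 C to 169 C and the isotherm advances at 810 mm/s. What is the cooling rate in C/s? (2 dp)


G = (1613-169)/0.24 = 6016.66666667 C/mm
CR = 6016.66666667 * 810 = 4873500.0 C/s


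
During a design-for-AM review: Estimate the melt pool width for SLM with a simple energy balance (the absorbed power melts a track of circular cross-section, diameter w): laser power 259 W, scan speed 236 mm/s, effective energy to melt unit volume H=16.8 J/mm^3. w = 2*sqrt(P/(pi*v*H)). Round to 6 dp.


w = 2*sqrt(259/(pi*236*16.8)) = 0.288399 mm


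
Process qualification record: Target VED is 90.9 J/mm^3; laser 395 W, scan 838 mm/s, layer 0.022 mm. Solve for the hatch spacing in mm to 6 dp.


h = 395 / (90.9*838*0.022) = 0.235704 mm


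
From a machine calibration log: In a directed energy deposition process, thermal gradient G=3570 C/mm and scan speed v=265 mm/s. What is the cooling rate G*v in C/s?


CR = 3570 * 265 = 946050 C/s


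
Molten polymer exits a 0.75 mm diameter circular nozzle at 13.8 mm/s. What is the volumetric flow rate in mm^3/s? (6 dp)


A = pi*(0.75/2)^2 = 0.44178647 mm^2
Q = 0.44178647 * 13.8 = 6.096653 mm^3/s


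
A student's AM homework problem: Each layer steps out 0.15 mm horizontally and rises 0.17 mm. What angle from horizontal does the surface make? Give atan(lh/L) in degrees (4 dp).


angle = atan(0.17/0.15) = 48.5763 degrees


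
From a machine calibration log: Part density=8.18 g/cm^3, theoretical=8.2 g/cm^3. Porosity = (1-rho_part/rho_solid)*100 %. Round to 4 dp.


Porosity = (1-8.18/8.2)*100 = 0.2439 %


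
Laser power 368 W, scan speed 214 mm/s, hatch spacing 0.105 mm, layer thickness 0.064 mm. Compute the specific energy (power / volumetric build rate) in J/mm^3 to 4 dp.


Build rate = 214 * 0.105 * 0.064 = 1.43808 mm^3/s
SE = 368 / 1.43808 = 255.8968 J/mm^3


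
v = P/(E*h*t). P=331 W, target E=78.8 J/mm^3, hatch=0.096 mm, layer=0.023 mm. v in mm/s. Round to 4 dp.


v = 331 / (78.8*0.096*0.023) = 1902.4038 mm/s


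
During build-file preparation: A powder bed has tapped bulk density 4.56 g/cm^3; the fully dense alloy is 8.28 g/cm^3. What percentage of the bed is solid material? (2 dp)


Packing = (4.56/8.28)*100 = 55.07 %


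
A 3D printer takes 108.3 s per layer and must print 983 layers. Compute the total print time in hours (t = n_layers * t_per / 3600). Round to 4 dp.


t = 983 * 108.3 / 3600 = 29.5719 hrs


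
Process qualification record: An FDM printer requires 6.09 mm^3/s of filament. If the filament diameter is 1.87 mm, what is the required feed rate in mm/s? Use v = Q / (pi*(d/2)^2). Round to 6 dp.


A = pi*(1.87/2)^2 = 2.746459
v = 6.09 / 2.746459 = 2.217401 mm/s


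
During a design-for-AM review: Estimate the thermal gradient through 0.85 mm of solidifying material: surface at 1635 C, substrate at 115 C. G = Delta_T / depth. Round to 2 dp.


G = (1635-115)/0.85 = 1788.24 C/mm


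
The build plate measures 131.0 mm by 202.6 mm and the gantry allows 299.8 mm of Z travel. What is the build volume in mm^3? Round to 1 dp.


V = 131.0 * 202.6 * 299.8 = 7956871.9 mm^3


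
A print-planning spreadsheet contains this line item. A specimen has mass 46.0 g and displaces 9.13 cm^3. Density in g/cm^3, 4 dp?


rho = 46.0 / 9.13 = 5.0383 g/cm^3


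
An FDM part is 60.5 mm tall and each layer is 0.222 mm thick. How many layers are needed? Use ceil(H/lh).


Layers = ceil(60.5/0.222) = 273


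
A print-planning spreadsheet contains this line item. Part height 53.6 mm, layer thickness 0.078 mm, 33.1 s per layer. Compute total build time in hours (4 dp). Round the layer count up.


Layers = ceil(53.6/0.078) = 688
t = 688 * 33.1 / 3600 = 6.3258 hrs


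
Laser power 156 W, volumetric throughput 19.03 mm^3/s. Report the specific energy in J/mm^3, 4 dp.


SE = 156 / 19.03 = 8.1976 J/mm^3


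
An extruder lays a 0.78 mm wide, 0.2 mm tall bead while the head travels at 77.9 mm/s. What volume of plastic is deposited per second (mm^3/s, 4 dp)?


Rate = 0.78 * 0.2 * 77.9 = 12.1524 mm^3/s


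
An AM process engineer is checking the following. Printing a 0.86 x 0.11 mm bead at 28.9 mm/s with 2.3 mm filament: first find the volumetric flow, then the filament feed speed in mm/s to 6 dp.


Q = 0.86 * 0.11 * 28.9 = 2.73394 mm^3/s
A_fil = pi*(2.3/2)^2 = 4.15475628 mm^2
v_feed = 2.73394 / 4.15475628 = 0.658027 mm/s


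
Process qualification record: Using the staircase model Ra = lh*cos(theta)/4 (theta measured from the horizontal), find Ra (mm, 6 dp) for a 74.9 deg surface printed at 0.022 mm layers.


Ra = 0.022 * cos(74.9) / 4 = 0.001433 mm


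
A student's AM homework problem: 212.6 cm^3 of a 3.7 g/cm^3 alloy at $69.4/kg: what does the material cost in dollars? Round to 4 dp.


Mass = 212.6*3.7/1000 = 0.78662 kg
Cost = 0.78662 * 69.4 = 54.5914 $


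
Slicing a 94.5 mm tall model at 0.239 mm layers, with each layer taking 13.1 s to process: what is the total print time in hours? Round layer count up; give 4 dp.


Layers = ceil(94.5/0.239) = 396
t = 396 * 13.1 / 3600 = 1.441 hrs


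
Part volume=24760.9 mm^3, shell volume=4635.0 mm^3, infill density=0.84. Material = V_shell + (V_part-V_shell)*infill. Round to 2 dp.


V_infill = (24760.9 - 4635.0) * 0.84 = 16905.76
V_total = 4635.0 + 16905.76 = 21540.76 mm^3


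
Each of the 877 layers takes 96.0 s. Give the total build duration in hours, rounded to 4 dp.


t = 877 * 96.0 / 3600 = 23.3867 hrs


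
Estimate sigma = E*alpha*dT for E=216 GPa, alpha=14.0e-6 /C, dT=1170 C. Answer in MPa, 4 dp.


sigma = 216*1000 * 14.0e-6 * 1170 = 3538.08 MPa


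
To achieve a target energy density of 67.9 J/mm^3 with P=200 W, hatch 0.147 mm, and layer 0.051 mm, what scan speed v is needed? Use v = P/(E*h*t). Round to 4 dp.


v = 200 / (67.9*0.147*0.051) = 392.8916 mm/s


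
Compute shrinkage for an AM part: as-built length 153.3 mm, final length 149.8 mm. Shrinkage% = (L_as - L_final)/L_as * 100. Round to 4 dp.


Shrinkage = ((153.3-149.8)/153.3)*100 = 2.2831 %


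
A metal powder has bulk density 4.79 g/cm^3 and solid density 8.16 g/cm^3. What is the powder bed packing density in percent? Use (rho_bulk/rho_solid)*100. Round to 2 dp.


Packing = (4.79/8.16)*100 = 58.7 %


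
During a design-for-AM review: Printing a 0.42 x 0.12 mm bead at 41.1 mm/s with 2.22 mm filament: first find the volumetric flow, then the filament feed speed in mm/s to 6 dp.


Q = 0.42 * 0.12 * 41.1 = 2.07144 mm^3/s
A_fil = pi*(2.22/2)^2 = 3.87075631 mm^2
v_feed = 2.07144 / 3.87075631 = 0.535151 mm/s


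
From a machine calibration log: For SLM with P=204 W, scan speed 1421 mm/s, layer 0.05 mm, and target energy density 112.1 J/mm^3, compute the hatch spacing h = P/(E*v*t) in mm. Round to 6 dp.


h = 204 / (112.1*1421*0.05) = 0.025613 mm


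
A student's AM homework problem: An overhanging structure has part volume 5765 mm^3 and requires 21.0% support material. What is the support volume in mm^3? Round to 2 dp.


V_support = 5765 * 0.21 = 1210.65 mm^3


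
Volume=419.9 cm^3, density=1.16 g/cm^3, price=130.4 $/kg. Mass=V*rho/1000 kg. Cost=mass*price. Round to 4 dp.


Mass = 419.9*1.16/1000 = 0.487084 kg
Cost = 0.487084 * 130.4 = 63.5158 $


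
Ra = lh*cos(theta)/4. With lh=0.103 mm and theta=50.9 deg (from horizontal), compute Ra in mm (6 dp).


Ra = 0.103 * cos(50.9) / 4 = 0.01624 mm


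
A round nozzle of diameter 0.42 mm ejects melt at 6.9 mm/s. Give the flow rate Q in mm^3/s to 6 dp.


A = pi*(0.42/2)^2 = 0.13854424 mm^2
Q = 0.13854424 * 6.9 = 0.955955 mm^3/s


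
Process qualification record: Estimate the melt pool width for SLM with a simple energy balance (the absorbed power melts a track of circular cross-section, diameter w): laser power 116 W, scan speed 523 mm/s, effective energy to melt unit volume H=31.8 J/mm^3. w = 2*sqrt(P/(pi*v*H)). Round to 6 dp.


w = 2*sqrt(116/(pi*523*31.8)) = 0.094237 mm


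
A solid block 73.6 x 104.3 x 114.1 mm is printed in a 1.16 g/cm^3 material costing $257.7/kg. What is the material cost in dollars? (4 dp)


V = 73.6 * 104.3 * 114.1 = 875886.368 mm^3 = 875.886368 cm^3
Mass = 875.886368 * 1.16 / 1000 = 1.01602819 kg
Cost = 1.01602819 * 257.7 = 261.8305 $


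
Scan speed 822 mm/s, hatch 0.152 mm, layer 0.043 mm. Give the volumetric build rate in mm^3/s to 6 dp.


Rate = 822 * 0.152 * 0.043 = 5.372592 mm^3/s


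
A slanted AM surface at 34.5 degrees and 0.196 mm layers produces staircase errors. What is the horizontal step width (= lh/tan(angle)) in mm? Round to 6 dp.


step = 0.196 / tan(34.5) = 0.285182 mm


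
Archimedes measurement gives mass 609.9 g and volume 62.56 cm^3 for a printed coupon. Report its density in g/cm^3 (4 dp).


rho = 609.9 / 62.56 = 9.749 g/cm^3


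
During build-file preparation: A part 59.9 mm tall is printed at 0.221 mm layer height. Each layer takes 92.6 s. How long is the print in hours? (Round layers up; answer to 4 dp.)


Layers = ceil(59.9/0.221) = 272
t = 272 * 92.6 / 3600 = 6.9964 hrs


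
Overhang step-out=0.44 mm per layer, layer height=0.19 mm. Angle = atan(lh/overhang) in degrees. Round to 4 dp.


angle = atan(0.19/0.44) = 23.3556 degrees


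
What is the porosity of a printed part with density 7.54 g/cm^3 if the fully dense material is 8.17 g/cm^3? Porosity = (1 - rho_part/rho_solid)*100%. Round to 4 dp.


Porosity = (1-7.54/8.17)*100 = 7.7111 %


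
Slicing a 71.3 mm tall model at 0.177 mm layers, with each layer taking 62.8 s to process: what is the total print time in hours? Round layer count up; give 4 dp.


Layers = ceil(71.3/0.177) = 403
t = 403 * 62.8 / 3600 = 7.0301 hrs


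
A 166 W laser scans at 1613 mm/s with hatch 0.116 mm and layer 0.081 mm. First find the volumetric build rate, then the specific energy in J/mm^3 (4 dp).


Build rate = 1613 * 0.116 * 0.081 = 15.155748 mm^3/s
SE = 166 / 15.155748 = 10.9529 J/mm^3


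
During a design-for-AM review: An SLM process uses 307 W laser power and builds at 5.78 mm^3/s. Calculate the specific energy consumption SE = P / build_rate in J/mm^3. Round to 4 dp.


SE = 307 / 5.78 = 53.1142 J/mm^3


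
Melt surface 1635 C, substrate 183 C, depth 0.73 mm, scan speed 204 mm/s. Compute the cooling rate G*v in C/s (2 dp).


G = (1635-183)/0.73 = 1989.04109589 C/mm
CR = 1989.04109589 * 204 = 405764.38 C/s


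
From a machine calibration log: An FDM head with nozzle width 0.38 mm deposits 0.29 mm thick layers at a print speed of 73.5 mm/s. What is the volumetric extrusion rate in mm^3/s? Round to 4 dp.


Rate = 0.38 * 0.29 * 73.5 = 8.0997 mm^3/s


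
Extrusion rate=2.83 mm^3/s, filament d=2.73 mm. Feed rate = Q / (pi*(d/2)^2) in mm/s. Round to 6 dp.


A = pi*(2.73/2)^2 = 5.853494
v = 2.83 / 5.853494 = 0.483472 mm/s


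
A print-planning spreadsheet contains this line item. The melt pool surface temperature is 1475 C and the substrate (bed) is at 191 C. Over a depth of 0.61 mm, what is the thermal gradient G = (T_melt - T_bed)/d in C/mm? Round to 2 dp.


G = (1475-191)/0.61 = 2104.92 C/mm


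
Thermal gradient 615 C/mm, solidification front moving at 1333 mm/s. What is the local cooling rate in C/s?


CR = 615 * 1333 = 819795 C/s


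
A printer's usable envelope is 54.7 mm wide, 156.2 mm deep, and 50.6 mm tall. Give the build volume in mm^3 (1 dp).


V = 54.7 * 156.2 * 50.6 = 432333.5 mm^3


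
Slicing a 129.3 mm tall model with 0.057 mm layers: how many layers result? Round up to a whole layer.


Layers = ceil(129.3/0.057) = 2269


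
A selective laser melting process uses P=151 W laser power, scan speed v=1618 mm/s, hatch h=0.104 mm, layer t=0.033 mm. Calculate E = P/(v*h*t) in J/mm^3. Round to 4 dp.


E = 151 / (1618*0.104*0.033) = 27.1926 J/mm^3


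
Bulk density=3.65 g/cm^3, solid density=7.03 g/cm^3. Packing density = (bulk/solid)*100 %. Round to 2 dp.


Packing = (3.65/7.03)*100 = 51.92 %


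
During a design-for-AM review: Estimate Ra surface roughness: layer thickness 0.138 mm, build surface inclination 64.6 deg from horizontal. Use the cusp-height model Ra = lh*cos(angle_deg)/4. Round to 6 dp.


Ra = 0.138 * cos(64.6) / 4 = 0.014798 mm


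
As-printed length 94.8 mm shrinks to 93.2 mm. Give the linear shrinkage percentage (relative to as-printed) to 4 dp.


Shrinkage = ((94.8-93.2)/94.8)*100 = 1.6878 %


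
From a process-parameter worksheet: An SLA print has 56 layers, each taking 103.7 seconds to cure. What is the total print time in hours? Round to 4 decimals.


t = 56 * 103.7 / 3600 = 1.6131 hrs


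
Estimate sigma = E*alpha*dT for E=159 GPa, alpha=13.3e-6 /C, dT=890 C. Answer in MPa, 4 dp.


sigma = 159*1000 * 13.3e-6 * 890 = 1882.083 MPa


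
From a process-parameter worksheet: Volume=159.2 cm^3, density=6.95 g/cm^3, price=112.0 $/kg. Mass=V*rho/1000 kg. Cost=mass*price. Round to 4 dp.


Mass = 159.2*6.95/1000 = 1.10644 kg
Cost = 1.10644 * 112.0 = 123.9213 $


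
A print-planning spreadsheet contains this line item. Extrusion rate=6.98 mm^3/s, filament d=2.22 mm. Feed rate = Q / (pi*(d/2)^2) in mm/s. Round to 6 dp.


A = pi*(2.22/2)^2 = 3.870756
v = 6.98 / 3.870756 = 1.803265 mm/s


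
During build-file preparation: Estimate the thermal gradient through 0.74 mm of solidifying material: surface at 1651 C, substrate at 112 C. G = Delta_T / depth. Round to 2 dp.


G = (1651-112)/0.74 = 2079.73 C/mm


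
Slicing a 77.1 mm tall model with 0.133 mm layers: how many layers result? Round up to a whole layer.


Layers = ceil(77.1/0.133) = 580


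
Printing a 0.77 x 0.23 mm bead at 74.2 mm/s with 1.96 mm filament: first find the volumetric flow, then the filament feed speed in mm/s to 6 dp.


Q = 0.77 * 0.23 * 74.2 = 13.14082 mm^3/s
A_fil = pi*(1.96/2)^2 = 3.01718558 mm^2
v_feed = 13.14082 / 3.01718558 = 4.355324 mm/s


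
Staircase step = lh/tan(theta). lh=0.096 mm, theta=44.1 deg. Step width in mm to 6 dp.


step = 0.096 / tan(44.1) = 0.099064 mm


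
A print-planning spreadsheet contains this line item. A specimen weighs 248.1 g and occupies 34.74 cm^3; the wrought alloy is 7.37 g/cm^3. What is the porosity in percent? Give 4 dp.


rho_part = 248.1 / 34.74 = 7.14162349 g/cm^3
Porosity = (1 - 7.14162349/7.37)*100 = 3.0987 %


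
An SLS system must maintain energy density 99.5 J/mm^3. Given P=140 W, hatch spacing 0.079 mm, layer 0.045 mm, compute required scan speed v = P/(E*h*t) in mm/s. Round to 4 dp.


v = 140 / (99.5*0.079*0.045) = 395.7905 mm/s


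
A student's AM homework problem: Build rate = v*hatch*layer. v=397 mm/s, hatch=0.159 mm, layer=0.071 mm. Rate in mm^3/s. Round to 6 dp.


Rate = 397 * 0.159 * 0.071 = 4.481733 mm^3/s


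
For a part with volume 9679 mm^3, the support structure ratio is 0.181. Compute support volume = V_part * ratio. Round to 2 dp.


V_support = 9679 * 0.181 = 1751.9 mm^3


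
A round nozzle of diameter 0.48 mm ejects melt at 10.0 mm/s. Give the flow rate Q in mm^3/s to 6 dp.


A = pi*(0.48/2)^2 = 0.18095574 mm^2
Q = 0.18095574 * 10.0 = 1.809557 mm^3/s


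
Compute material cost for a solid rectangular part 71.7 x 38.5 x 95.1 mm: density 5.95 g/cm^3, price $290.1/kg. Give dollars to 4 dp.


V = 71.7 * 38.5 * 95.1 = 262518.795 mm^3 = 262.518795 cm^3
Mass = 262.518795 * 5.95 / 1000 = 1.56198683 kg
Cost = 1.56198683 * 290.1 = 453.1324 $


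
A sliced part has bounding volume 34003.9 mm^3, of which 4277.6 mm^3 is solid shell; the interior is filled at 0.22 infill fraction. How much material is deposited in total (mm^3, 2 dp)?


V_infill = (34003.9 - 4277.6) * 0.22 = 6539.79
V_total = 4277.6 + 6539.79 = 10817.39 mm^3


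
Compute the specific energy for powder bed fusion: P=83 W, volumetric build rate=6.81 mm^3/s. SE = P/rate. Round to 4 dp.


SE = 83 / 6.81 = 12.188 J/mm^3


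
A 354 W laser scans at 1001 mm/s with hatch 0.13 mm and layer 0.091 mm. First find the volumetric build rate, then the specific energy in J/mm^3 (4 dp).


Build rate = 1001 * 0.13 * 0.091 = 11.84183 mm^3/s
SE = 354 / 11.84183 = 29.894 J/mm^3


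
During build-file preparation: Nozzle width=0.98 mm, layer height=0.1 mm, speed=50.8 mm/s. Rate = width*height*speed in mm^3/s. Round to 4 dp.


Rate = 0.98 * 0.1 * 50.8 = 4.9784 mm^3/s


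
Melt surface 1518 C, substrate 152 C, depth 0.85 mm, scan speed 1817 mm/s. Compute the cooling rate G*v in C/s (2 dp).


G = (1518-152)/0.85 = 1607.05882353 C/mm
CR = 1607.05882353 * 1817 = 2920025.88 C/s


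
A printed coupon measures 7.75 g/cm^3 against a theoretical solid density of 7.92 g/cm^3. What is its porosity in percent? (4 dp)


Porosity = (1-7.75/7.92)*100 = 2.1465 %


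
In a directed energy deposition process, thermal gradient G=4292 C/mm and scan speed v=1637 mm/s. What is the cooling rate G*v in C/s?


CR = 4292 * 1637 = 7026004 C/s


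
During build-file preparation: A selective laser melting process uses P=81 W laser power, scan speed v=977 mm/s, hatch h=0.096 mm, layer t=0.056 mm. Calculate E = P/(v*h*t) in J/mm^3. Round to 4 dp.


E = 81 / (977*0.096*0.056) = 15.4217 J/mm^3


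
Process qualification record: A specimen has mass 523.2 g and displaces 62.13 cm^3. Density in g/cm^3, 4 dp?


rho = 523.2 / 62.13 = 8.4211 g/cm^3


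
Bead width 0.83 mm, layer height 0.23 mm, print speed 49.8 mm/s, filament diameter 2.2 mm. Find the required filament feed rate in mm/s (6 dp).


Q = 0.83 * 0.23 * 49.8 = 9.50682 mm^3/s
A_fil = pi*(2.2/2)^2 = 3.80132711 mm^2
v_feed = 9.50682 / 3.80132711 = 2.500921 mm/s


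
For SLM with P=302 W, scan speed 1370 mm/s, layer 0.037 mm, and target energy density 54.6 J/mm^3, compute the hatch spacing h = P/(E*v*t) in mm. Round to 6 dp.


h = 302 / (54.6*1370*0.037) = 0.109117 mm


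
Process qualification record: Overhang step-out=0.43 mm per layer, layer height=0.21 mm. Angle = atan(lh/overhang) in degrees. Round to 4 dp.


angle = atan(0.21/0.43) = 26.0296 degrees


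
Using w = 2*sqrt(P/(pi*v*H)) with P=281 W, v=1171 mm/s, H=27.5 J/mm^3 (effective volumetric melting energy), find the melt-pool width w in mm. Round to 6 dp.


w = 2*sqrt(281/(pi*1171*27.5)) = 0.105406 mm


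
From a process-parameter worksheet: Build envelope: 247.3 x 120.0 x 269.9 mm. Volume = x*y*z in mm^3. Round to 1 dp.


V = 247.3 * 120.0 * 269.9 = 8009552.4 mm^3


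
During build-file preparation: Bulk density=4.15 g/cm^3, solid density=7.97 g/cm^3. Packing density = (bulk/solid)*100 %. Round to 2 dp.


Packing = (4.15/7.97)*100 = 52.07 %


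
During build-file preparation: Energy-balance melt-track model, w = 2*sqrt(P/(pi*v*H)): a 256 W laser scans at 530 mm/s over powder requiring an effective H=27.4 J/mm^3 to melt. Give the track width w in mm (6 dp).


w = 2*sqrt(256/(pi*530*27.4)) = 0.149817 mm


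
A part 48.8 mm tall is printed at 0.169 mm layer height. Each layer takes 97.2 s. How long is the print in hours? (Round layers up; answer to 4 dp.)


Layers = ceil(48.8/0.169) = 289
t = 289 * 97.2 / 3600 = 7.803 hrs


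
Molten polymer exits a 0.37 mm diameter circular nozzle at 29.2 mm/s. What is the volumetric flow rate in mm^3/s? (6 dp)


A = pi*(0.37/2)^2 = 0.10752101 mm^2
Q = 0.10752101 * 29.2 = 3.139613 mm^3/s


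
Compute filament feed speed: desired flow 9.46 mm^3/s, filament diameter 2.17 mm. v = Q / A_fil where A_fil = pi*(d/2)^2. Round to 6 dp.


A = pi*(2.17/2)^2 = 3.698361
v = 9.46 / 3.698361 = 2.55789 mm/s


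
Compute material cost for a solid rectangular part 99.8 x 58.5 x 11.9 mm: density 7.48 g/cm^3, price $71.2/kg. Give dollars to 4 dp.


V = 99.8 * 58.5 * 11.9 = 69475.77 mm^3 = 69.47577 cm^3
Mass = 69.47577 * 7.48 / 1000 = 0.51967876 kg
Cost = 0.51967876 * 71.2 = 37.0011 $


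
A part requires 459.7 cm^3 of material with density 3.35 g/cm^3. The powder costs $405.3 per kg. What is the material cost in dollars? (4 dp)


Mass = 459.7*3.35/1000 = 1.539995 kg
Cost = 1.539995 * 405.3 = 624.16 $


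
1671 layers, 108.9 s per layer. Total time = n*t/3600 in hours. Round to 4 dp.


t = 1671 * 108.9 / 3600 = 50.5478 hrs


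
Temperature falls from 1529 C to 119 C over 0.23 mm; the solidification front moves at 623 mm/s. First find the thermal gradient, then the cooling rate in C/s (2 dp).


G = (1529-119)/0.23 = 6130.43478261 C/mm
CR = 6130.43478261 * 623 = 3819260.87 C/s


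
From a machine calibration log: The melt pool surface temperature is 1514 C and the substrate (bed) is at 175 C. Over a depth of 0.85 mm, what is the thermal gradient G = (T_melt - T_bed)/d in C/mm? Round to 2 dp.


G = (1514-175)/0.85 = 1575.29 C/mm


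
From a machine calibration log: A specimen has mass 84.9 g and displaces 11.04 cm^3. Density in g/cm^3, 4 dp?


rho = 84.9 / 11.04 = 7.6902 g/cm^3


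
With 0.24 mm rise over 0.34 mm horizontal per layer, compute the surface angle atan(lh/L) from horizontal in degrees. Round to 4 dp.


angle = atan(0.24/0.34) = 35.2176 degrees


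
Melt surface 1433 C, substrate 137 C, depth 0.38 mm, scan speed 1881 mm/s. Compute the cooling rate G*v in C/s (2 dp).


G = (1433-137)/0.38 = 3410.52631579 C/mm
CR = 3410.52631579 * 1881 = 6415200.0 C/s


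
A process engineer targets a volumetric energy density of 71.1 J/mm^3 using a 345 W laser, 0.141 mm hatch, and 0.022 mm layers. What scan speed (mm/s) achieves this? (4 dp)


v = 345 / (71.1*0.141*0.022) = 1564.2555 mm/s
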